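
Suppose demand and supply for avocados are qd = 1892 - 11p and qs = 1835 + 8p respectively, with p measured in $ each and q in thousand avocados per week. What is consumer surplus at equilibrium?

At equilibrium qd = qs, so 1892 - 11p = 1835 + 8p; collecting terms, 57 = 19p and p* = 3.
Substitute back: q* = 1892 - 11(3) = 1859.
Demand choke price (qd = 0): p = 1892/11 = 172. Consumer surplus = ½ × (172 - 3) × 1859 = 157085.5.

Consumer surplus = 157085.5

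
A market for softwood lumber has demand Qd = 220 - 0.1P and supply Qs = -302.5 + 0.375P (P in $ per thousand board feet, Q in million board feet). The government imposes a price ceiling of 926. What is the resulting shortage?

Shortage = 82.65

Evaluating both curves at the ceiling price 926 gives Qd = 127.4, Qs = 44.75.
Shortage = Qd - Qs = 127.4 - 44.75 = 82.65.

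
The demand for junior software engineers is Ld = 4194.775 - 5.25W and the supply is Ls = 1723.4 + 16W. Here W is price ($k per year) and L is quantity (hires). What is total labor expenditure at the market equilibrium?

Total labor expenditure = 416842.46

The market clears where 4194.775 - 5.25W = 1723.4 + 16W. Rearranging, 21.25W = 2471.375, hence W* = 116.3.
From the demand curve, L* = 4194.775 - 5.25(116.3) = 3584.2.
Total labor expenditure = W* × L* = 116.3 × 3584.2 = 416842.46.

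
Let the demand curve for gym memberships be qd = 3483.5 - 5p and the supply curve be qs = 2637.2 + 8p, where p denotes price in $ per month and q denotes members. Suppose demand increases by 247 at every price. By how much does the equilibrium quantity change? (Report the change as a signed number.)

Set qd = qs: 3483.5 - 5p = 2637.2 + 8p, so 846.3 = 13p and p* = 65.1.
From the demand curve, q* = 3483.5 - 5(65.1) = 3158.
After the shift, demand is qd = 3730.5 - 5p.
New equilibrium: 1093.3 = 13p, so p = 84.1 and q = 3310.
Δq = 3310 - 3158 = 152.

Δq = 152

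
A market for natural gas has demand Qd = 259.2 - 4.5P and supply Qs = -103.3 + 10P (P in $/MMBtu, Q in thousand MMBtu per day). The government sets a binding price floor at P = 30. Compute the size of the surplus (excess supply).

Surplus = 72.5

Evaluating both curves at the floor price 30 gives Qd = 124.2, Qs = 196.7.
Surplus = Qs - Qd = 196.7 - 124.2 = 72.5.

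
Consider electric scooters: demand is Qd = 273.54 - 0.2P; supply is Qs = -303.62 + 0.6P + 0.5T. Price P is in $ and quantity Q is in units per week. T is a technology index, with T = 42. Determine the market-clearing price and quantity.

With T = 42, supply is Qs = -282.62 + 0.6P.
The market clears where 273.54 - 0.2P = -282.62 + 0.6P. Rearranging, 0.8P = 556.16, hence P* = 695.2.
Substitute back: Q* = 273.54 - 0.2(695.2) = 134.5.

P* = 695.2, Q* = 134.5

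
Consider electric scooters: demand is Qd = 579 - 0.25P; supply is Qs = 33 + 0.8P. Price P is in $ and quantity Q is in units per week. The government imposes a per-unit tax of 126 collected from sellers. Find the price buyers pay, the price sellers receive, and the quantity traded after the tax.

With a tax of 126 on sellers, they supply based on the net price P_s = P_b - 126, so Qs = -67.8 + 0.8P_b.
Set Qd = Qs: 579 - 0.25P_b = -67.8 + 0.8P_b, so 646.8 = 1.05P_b and P_b = 616.
Then P_s = 616 - 126 = 490 and Q = 579 - 0.25(616) = 425.

P_b = 616, P_s = 490, Q = 425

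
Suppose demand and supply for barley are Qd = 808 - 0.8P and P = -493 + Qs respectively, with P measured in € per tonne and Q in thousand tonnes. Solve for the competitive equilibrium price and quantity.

Rewriting in direct form: Qs = 493 + P.
The market clears where 808 - 0.8P = 493 + P. Rearranging, 1.8P = 315, hence P* = 175.
Substitute back: Q* = 808 - 0.8(175) = 668.

P* = 175, Q* = 668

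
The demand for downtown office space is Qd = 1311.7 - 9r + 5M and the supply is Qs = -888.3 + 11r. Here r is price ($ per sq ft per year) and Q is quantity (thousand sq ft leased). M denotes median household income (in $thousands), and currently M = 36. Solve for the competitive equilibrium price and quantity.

With M = 36, demand is Qd = 1491.7 - 9r.
Equating demand and supply, 1491.7 - 9r = -888.3 + 11r gives 20r = 2380, so r* = 119.
Plugging r* into demand: Q* = 1491.7 - 9(119) = 420.7.

r* = 119, Q* = 420.7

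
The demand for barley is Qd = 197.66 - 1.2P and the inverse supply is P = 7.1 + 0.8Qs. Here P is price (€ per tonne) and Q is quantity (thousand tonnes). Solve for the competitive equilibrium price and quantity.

In direct form, Qs = -8.875 + 1.25P.
The market clears where 197.66 - 1.2P = -8.875 + 1.25P. Rearranging, 2.45P = 206.535, hence P* = 84.3.
From the demand curve, Q* = 197.66 - 1.2(84.3) = 96.5.

P* = 84.3, Q* = 96.5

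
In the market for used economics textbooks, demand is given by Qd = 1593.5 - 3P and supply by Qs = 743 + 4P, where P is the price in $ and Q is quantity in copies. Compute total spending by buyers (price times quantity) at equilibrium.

Total spending by buyers = 149323.5

Equating demand and supply, 1593.5 - 3P = 743 + 4P gives 7P = 850.5, so P* = 121.5.
Then Q* = 1593.5 - 3(121.5) = 1229.
Total spending by buyers = P* × Q* = 121.5 × 1229 = 149323.5.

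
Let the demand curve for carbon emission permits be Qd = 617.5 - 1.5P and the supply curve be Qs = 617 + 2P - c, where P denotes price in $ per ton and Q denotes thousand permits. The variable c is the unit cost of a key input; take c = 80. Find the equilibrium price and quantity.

P* = 23, Q* = 583

With c = 80, supply is Qs = 537 + 2P.
Equating demand and supply, 617.5 - 1.5P = 537 + 2P gives 3.5P = 80.5, so P* = 23.
Substitute back: Q* = 617.5 - 1.5(23) = 583.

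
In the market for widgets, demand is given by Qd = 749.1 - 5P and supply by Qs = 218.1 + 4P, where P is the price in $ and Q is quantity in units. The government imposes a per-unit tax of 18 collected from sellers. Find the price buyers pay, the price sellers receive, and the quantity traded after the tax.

P_b = 67, P_s = 49, Q = 414.1

With a tax of 18 on sellers, they supply based on the net price P_s = P_b - 18, so Qs = 146.1 + 4P_b.
Equate demand and the shifted supply: 749.1 - 5P_b = 146.1 + 4P_b, giving 9P_b = 603, so P_b = 67.
Then P_s = 67 - 18 = 49 and Q = 749.1 - 5(67) = 414.1.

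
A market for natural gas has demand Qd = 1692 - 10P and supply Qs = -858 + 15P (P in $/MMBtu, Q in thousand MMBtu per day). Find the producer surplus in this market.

Producer surplus = 15052.8

Set Qd = Qs: 1692 - 10P = -858 + 15P, so 2550 = 25P and P* = 102.
Substitute back: Q* = 1692 - 10(102) = 672.
Supply choke price (Qs = 0): P = 57.2. Producer surplus = ½ × (102 - 57.2) × 672 = 15052.8.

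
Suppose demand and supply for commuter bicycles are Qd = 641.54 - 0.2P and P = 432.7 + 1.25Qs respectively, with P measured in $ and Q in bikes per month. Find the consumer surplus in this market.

Consumer surplus = 492840

Inverting to quantity form: Qs = -346.16 + 0.8P.
Set Qd = Qs: 641.54 - 0.2P = -346.16 + 0.8P, so 987.7 = P and P* = 987.7.
Plugging P* into demand: Q* = 641.54 - 0.2(987.7) = 444.
Demand choke price (Qd = 0): P = 641.54/0.2 = 3207.7. Consumer surplus = ½ × (3207.7 - 987.7) × 444 = 492840.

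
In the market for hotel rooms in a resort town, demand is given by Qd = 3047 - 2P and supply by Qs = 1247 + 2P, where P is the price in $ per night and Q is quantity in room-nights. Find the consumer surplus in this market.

At equilibrium Qd = Qs, so 3047 - 2P = 1247 + 2P; collecting terms, 1800 = 4P and P* = 450.
Substitute back: Q* = 3047 - 2(450) = 2147.
Demand choke price (Qd = 0): P = 3047/2 = 1523.5. Consumer surplus = ½ × (1523.5 - 450) × 2147 = 1152402.25.

Consumer surplus = 1152402.25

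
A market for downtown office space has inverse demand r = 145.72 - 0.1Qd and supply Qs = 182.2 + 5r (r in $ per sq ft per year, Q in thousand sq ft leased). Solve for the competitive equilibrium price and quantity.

r* = 85, Q* = 607.2

Solving each curve for Q: Qd = 1457.2 - 10r.
At equilibrium Qd = Qs, so 1457.2 - 10r = 182.2 + 5r; collecting terms, 1275 = 15r and r* = 85.
Substitute back: Q* = 1457.2 - 10(85) = 607.2.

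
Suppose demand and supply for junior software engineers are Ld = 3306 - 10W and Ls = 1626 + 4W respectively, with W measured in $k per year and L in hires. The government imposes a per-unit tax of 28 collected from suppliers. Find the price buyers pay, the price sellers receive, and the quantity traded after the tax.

The tax drives a wedge W_b - W_s = 28. Substituting W_s = W_b - 28 into supply: Ls = 1514 + 4W_b.
Market clearing requires 3306 - 10W_b = 1514 + 4W_b; hence 1792 = 14W_b and W_b = 128.
So W_s = 100 and the quantity traded is L = 3306 - 10(128) = 2026.

W_b = 128, W_s = 100, L = 2026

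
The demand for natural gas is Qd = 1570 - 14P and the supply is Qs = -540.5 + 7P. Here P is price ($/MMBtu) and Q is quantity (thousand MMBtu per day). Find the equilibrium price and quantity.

Equating demand and supply, 1570 - 14P = -540.5 + 7P gives 21P = 2110.5, so P* = 100.5.
Substitute back: Q* = 1570 - 14(100.5) = 163.

P* = 100.5, Q* = 163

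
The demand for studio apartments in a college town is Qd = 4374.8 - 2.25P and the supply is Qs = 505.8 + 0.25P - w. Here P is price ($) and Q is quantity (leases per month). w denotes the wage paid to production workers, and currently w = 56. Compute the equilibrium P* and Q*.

With w = 56, supply is Qs = 449.8 + 0.25P.
The market clears where 4374.8 - 2.25P = 449.8 + 0.25P. Rearranging, 2.5P = 3925, hence P* = 1570.
Plugging P* into demand: Q* = 4374.8 - 2.25(1570) = 842.3.

P* = 1570, Q* = 842.3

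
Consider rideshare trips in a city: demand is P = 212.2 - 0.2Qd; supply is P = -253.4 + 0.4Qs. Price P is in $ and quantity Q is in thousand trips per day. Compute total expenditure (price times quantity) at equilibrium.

Total expenditure = 44232

In direct form, Qd = 1061 - 5P and Qs = 633.5 + 2.5P.
At equilibrium Qd = Qs, so 1061 - 5P = 633.5 + 2.5P; collecting terms, 427.5 = 7.5P and P* = 57.
Substitute back: Q* = 1061 - 5(57) = 776.
Total expenditure = P* × Q* = 57 × 776 = 44232.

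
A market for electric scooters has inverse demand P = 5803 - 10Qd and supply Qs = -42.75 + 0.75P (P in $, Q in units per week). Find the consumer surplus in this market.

Consumer surplus = 1285245

In direct form, Qd = 580.3 - 0.1P.
At equilibrium Qd = Qs, so 580.3 - 0.1P = -42.75 + 0.75P; collecting terms, 623.05 = 0.85P and P* = 733.
Plugging P* into demand: Q* = 580.3 - 0.1(733) = 507.
Demand choke price (Qd = 0): P = 580.3/0.1 = 5803. Consumer surplus = ½ × (5803 - 733) × 507 = 1285245.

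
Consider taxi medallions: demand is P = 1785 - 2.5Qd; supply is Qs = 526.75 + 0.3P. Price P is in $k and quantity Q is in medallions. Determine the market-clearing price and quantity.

Rewriting in direct form: Qd = 714 - 0.4P.
Equating demand and supply, 714 - 0.4P = 526.75 + 0.3P gives 0.7P = 187.25, so P* = 267.5.
Substitute back: Q* = 714 - 0.4(267.5) = 607.

P* = 267.5, Q* = 607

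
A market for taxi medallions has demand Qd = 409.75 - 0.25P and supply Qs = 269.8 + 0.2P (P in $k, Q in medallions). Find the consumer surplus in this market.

Set Qd = Qs: 409.75 - 0.25P = 269.8 + 0.2P, so 139.95 = 0.45P and P* = 311.
From the demand curve, Q* = 409.75 - 0.25(311) = 332.
Demand choke price (Qd = 0): P = 409.75/0.25 = 1639. Consumer surplus = ½ × (1639 - 311) × 332 = 220448.

Consumer surplus = 220448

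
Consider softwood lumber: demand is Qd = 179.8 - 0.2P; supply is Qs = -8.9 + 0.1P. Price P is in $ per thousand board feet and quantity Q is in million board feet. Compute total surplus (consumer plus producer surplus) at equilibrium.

At equilibrium Qd = Qs, so 179.8 - 0.2P = -8.9 + 0.1P; collecting terms, 188.7 = 0.3P and P* = 629.
From the demand curve, Q* = 179.8 - 0.2(629) = 54.
Demand choke price = 899; supply choke price = 89. CS = ½(899 - 629)(54) = 7290; PS = ½(629 - 89)(54) = 14580. Total surplus = 21870.

Total surplus = 21870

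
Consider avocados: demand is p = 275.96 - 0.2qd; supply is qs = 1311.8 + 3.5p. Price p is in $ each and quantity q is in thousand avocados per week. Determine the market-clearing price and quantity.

Solving each curve for q: qd = 1379.8 - 5p.
Set qd = qs: 1379.8 - 5p = 1311.8 + 3.5p, so 68 = 8.5p and p* = 8.
Then q* = 1379.8 - 5(8) = 1339.8.

p* = 8, q* = 1339.8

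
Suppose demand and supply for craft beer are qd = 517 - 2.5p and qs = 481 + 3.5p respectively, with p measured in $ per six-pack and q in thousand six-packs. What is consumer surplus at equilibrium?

Consumer surplus = 50400.8

Set qd = qs: 517 - 2.5p = 481 + 3.5p, so 36 = 6p and p* = 6.
From the demand curve, q* = 517 - 2.5(6) = 502.
Demand choke price (qd = 0): p = 517/2.5 = 206.8. Consumer surplus = ½ × (206.8 - 6) × 502 = 50400.8.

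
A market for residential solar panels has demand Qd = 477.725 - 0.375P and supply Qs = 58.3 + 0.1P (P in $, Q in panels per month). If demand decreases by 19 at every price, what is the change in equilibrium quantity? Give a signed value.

ΔQ = -4

Set Qd = Qs: 477.725 - 0.375P = 58.3 + 0.1P, so 419.425 = 0.475P and P* = 883.
From the demand curve, Q* = 477.725 - 0.375(883) = 146.6.
After the shift, demand is Qd = 458.725 - 0.375P.
The new intersection has 400.425 = 0.475P, i.e. P = 843, Q = 142.6.
ΔQ = 142.6 - 146.6 = -4.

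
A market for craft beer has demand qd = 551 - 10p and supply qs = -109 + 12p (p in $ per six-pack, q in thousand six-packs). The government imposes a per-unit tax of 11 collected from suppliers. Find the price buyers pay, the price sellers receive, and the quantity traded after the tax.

p_b = 36, p_s = 25, q = 191

Suppliers keep p_s = p_b - 11 per unit, so supply in terms of the buyer price is qs = -241 + 12p_b.
Set qd = qs: 551 - 10p_b = -241 + 12p_b, so 792 = 22p_b and p_b = 36.
Then p_s = 36 - 11 = 25 and q = 551 - 10(36) = 191.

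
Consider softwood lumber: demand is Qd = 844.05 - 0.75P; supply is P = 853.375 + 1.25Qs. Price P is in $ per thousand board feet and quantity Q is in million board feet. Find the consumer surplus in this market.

Solving each curve for Q: Qs = -682.7 + 0.8P.
The market clears where 844.05 - 0.75P = -682.7 + 0.8P. Rearranging, 1.55P = 1526.75, hence P* = 985.
Substitute back: Q* = 844.05 - 0.75(985) = 105.3.
Demand choke price (Qd = 0): P = 844.05/0.75 = 1125.4. Consumer surplus = ½ × (1125.4 - 985) × 105.3 = 7392.06.

Consumer surplus = 7392.06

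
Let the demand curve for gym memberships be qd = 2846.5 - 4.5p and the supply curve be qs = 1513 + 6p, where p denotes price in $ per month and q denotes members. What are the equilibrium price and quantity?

p* = 127, q* = 2275

At equilibrium qd = qs, so 2846.5 - 4.5p = 1513 + 6p; collecting terms, 1333.5 = 10.5p and p* = 127.
From the demand curve, q* = 2846.5 - 4.5(127) = 2275.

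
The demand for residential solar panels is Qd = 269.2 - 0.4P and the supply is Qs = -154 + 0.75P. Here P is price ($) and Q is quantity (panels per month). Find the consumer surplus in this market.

At equilibrium Qd = Qs, so 269.2 - 0.4P = -154 + 0.75P; collecting terms, 423.2 = 1.15P and P* = 368.
From the demand curve, Q* = 269.2 - 0.4(368) = 122.
Demand choke price (Qd = 0): P = 269.2/0.4 = 673. Consumer surplus = ½ × (673 - 368) × 122 = 18605.

Consumer surplus = 18605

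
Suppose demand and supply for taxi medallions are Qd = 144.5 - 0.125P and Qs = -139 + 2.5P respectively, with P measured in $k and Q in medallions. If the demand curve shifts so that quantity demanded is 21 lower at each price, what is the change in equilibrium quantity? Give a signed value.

ΔQ = -20

Equating demand and supply, 144.5 - 0.125P = -139 + 2.5P gives 2.625P = 283.5, so P* = 108.
Plugging P* into demand: Q* = 144.5 - 0.125(108) = 131.
After the shift, demand is Qd = 123.5 - 0.125P.
The new intersection has 262.5 = 2.625P, i.e. P = 100, Q = 111.
ΔQ = 111 - 131 = -20.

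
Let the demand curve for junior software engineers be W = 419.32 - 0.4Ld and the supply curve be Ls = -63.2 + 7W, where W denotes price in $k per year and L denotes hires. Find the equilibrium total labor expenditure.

Inverting to quantity form: Ld = 1048.3 - 2.5W.
The market clears where 1048.3 - 2.5W = -63.2 + 7W. Rearranging, 9.5W = 1111.5, hence W* = 117.
From the demand curve, L* = 1048.3 - 2.5(117) = 755.8.
Total labor expenditure = W* × L* = 117 × 755.8 = 88428.6.

Total labor expenditure = 88428.6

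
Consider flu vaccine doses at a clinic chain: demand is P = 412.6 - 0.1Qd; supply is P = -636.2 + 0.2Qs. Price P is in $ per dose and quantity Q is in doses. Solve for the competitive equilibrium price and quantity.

Rewriting in direct form: Qd = 4126 - 10P and Qs = 3181 + 5P.
Equating demand and supply, 4126 - 10P = 3181 + 5P gives 15P = 945, so P* = 63.
From the demand curve, Q* = 4126 - 10(63) = 3496.

P* = 63, Q* = 3496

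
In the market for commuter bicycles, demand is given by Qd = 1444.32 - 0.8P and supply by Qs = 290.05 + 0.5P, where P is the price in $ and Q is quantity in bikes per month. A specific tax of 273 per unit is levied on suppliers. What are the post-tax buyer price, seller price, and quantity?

P_b = 992.9, P_s = 719.9, Q = 650

The tax drives a wedge P_b - P_s = 273. Substituting P_s = P_b - 273 into supply: Qs = 153.55 + 0.5P_b.
Set Qd = Qs: 1444.32 - 0.8P_b = 153.55 + 0.5P_b, so 1290.77 = 1.3P_b and P_b = 992.9.
So P_s = 719.9 and the quantity traded is Q = 1444.32 - 0.8(992.9) = 650.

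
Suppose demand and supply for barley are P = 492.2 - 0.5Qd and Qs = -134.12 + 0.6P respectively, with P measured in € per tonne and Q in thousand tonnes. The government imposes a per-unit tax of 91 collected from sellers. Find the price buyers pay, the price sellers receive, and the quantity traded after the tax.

P_b = 451.2, P_s = 360.2, Q = 82

Inverting to quantity form: Qd = 984.4 - 2P.
With a tax of 91 on sellers, they supply based on the net price P_s = P_b - 91, so Qs = -188.72 + 0.6P_b.
Equate demand and the shifted supply: 984.4 - 2P_b = -188.72 + 0.6P_b, giving 2.6P_b = 1173.12, so P_b = 451.2.
So P_s = 360.2 and the quantity traded is Q = 984.4 - 2(451.2) = 82.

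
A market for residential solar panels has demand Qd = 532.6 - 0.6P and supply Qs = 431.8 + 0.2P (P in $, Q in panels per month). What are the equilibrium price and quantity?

P* = 126, Q* = 457

Set Qd = Qs: 532.6 - 0.6P = 431.8 + 0.2P, so 100.8 = 0.8P and P* = 126.
From the demand curve, Q* = 532.6 - 0.6(126) = 457.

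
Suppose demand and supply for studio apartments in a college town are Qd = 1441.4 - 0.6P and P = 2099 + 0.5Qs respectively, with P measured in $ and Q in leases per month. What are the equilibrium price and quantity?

Inverting to quantity form: Qs = -4198 + 2P.
Set Qd = Qs: 1441.4 - 0.6P = -4198 + 2P, so 5639.4 = 2.6P and P* = 2169.
Then Q* = 1441.4 - 0.6(2169) = 140.

P* = 2169, Q* = 140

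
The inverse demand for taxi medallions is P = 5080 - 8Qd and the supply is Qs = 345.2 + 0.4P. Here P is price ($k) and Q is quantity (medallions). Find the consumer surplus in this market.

Consumer surplus = 1281424

Solving each curve for Q: Qd = 635 - 0.125P.
At equilibrium Qd = Qs, so 635 - 0.125P = 345.2 + 0.4P; collecting terms, 289.8 = 0.525P and P* = 552.
Substitute back: Q* = 635 - 0.125(552) = 566.
Demand choke price (Qd = 0): P = 635/0.125 = 5080. Consumer surplus = ½ × (5080 - 552) × 566 = 1281424.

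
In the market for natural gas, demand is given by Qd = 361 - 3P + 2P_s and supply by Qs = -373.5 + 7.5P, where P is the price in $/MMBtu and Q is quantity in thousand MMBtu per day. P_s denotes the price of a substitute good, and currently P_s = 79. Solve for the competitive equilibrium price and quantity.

With P_s = 79, demand is Qd = 519 - 3P.
At equilibrium Qd = Qs, so 519 - 3P = -373.5 + 7.5P; collecting terms, 892.5 = 10.5P and P* = 85.
From the demand curve, Q* = 519 - 3(85) = 264.

P* = 85, Q* = 264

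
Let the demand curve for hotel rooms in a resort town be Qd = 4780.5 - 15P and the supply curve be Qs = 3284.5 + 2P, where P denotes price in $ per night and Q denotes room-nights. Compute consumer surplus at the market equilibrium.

Consumer surplus = 399168.675

The market clears where 4780.5 - 15P = 3284.5 + 2P. Rearranging, 17P = 1496, hence P* = 88.
Then Q* = 4780.5 - 15(88) = 3460.5.
Demand choke price (Qd = 0): P = 4780.5/15 = 318.7. Consumer surplus = ½ × (318.7 - 88) × 3460.5 = 399168.675.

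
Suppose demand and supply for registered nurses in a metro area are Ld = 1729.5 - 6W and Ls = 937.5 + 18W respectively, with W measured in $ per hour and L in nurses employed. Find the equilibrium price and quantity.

The market clears where 1729.5 - 6W = 937.5 + 18W. Rearranging, 24W = 792, hence W* = 33.
Then L* = 1729.5 - 6(33) = 1531.5.

W* = 33, L* = 1531.5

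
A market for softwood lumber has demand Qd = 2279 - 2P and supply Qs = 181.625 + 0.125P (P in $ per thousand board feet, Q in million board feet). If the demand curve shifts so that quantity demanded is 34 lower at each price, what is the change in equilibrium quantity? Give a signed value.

At equilibrium Qd = Qs, so 2279 - 2P = 181.625 + 0.125P; collecting terms, 2097.375 = 2.125P and P* = 987.
Plugging P* into demand: Q* = 2279 - 2(987) = 305.
After the shift, demand is Qd = 2245 - 2P.
Re-solving, 2.125P = 2063.375 gives P = 971 and Q = 303.
ΔQ = 303 - 305 = -2.

ΔQ = -2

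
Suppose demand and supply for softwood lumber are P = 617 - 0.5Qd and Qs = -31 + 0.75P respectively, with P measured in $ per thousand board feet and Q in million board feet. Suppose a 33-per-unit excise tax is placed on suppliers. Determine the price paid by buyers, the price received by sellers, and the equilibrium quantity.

P_b = 469, P_s = 436, Q = 296

Solving each curve for Q: Qd = 1234 - 2P.
With a tax of 33 on suppliers, they supply based on the net price P_s = P_b - 33, so Qs = -55.75 + 0.75P_b.
Set Qd = Qs: 1234 - 2P_b = -55.75 + 0.75P_b, so 1289.75 = 2.75P_b and P_b = 469.
So P_s = 436 and the quantity traded is Q = 1234 - 2(469) = 296.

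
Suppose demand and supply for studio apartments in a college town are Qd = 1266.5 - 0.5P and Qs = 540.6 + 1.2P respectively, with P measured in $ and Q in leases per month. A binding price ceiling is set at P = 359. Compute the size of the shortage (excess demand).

Evaluating both curves at the ceiling price 359 gives Qd = 1087, Qs = 971.4.
Shortage = Qd - Qs = 1087 - 971.4 = 115.6.

Shortage = 115.6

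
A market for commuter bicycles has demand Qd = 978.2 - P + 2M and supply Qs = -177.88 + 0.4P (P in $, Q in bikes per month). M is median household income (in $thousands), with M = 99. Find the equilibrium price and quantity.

P* = 967.2, Q* = 209

With M = 99, demand is Qd = 1176.2 - P.
At equilibrium Qd = Qs, so 1176.2 - P = -177.88 + 0.4P; collecting terms, 1354.08 = 1.4P and P* = 967.2.
Plugging P* into demand: Q* = 1176.2 - 967.2 = 209.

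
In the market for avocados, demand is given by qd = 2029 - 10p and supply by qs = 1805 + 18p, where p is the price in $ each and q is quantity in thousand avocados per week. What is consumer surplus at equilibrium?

Set qd = qs: 2029 - 10p = 1805 + 18p, so 224 = 28p and p* = 8.
Then q* = 2029 - 10(8) = 1949.
Demand choke price (qd = 0): p = 2029/10 = 202.9. Consumer surplus = ½ × (202.9 - 8) × 1949 = 189930.05.

Consumer surplus = 189930.05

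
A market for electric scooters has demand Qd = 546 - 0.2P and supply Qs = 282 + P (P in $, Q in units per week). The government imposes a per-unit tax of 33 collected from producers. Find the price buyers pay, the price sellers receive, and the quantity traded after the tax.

P_b = 247.5, P_s = 214.5, Q = 496.5

The tax drives a wedge P_b - P_s = 33. Substituting P_s = P_b - 33 into supply: Qs = 249 + P_b.
Equate demand and the shifted supply: 546 - 0.2P_b = 249 + P_b, giving 1.2P_b = 297, so P_b = 247.5.
Then P_s = 247.5 - 33 = 214.5 and Q = 546 - 0.2(247.5) = 496.5.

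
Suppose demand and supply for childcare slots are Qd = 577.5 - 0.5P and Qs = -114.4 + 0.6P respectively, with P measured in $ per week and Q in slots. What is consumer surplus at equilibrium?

Consumer surplus = 69169

The market clears where 577.5 - 0.5P = -114.4 + 0.6P. Rearranging, 1.1P = 691.9, hence P* = 629.
Substitute back: Q* = 577.5 - 0.5(629) = 263.
Demand choke price (Qd = 0): P = 577.5/0.5 = 1155. Consumer surplus = ½ × (1155 - 629) × 263 = 69169.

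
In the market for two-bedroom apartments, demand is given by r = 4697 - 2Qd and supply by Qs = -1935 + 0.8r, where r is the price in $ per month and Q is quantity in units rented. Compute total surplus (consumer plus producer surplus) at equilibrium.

Total surplus = 798526.625

In direct form, Qd = 2348.5 - 0.5r.
Equating demand and supply, 2348.5 - 0.5r = -1935 + 0.8r gives 1.3r = 4283.5, so r* = 3295.
Then Q* = 2348.5 - 0.5(3295) = 701.
Demand choke price = 4697; supply choke price = 2418.75. CS = ½(4697 - 3295)(701) = 491401; PS = ½(3295 - 2418.75)(701) = 307125.625. Total surplus = 798526.625.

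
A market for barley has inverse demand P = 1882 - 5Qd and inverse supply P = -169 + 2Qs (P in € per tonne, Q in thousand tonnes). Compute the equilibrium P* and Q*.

Rewriting in direct form: Qd = 376.4 - 0.2P and Qs = 84.5 + 0.5P.
The market clears where 376.4 - 0.2P = 84.5 + 0.5P. Rearranging, 0.7P = 291.9, hence P* = 417.
Plugging P* into demand: Q* = 376.4 - 0.2(417) = 293.

P* = 417, Q* = 293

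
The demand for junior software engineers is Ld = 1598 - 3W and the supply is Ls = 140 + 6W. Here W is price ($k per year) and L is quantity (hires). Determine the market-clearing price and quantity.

Set Ld = Ls: 1598 - 3W = 140 + 6W, so 1458 = 9W and W* = 162.
Plugging W* into demand: L* = 1598 - 3(162) = 1112.

W* = 162, L* = 1112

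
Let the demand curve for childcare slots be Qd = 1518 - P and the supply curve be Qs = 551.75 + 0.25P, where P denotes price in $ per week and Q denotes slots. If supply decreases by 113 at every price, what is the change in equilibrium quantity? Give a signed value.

ΔQ = -90.4

Equating demand and supply, 1518 - P = 551.75 + 0.25P gives 1.25P = 966.25, so P* = 773.
Substitute back: Q* = 1518 - 773 = 745.
After the shift, supply is Qs = 438.75 + 0.25P.
Re-solving, 1.25P = 1079.25 gives P = 863.4 and Q = 654.6.
ΔQ = 654.6 - 745 = -90.4.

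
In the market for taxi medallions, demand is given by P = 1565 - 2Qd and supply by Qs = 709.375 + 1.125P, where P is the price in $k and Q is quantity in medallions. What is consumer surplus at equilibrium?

In direct form, Qd = 782.5 - 0.5P.
At equilibrium Qd = Qs, so 782.5 - 0.5P = 709.375 + 1.125P; collecting terms, 73.125 = 1.625P and P* = 45.
Substitute back: Q* = 782.5 - 0.5(45) = 760.
Demand choke price (Qd = 0): P = 782.5/0.5 = 1565. Consumer surplus = ½ × (1565 - 45) × 760 = 577600.

Consumer surplus = 577600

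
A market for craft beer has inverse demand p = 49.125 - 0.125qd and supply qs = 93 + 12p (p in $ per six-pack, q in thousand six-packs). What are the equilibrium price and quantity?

p* = 15, q* = 273

In direct form, qd = 393 - 8p.
Equating demand and supply, 393 - 8p = 93 + 12p gives 20p = 300, so p* = 15.
Substitute back: q* = 393 - 8(15) = 273.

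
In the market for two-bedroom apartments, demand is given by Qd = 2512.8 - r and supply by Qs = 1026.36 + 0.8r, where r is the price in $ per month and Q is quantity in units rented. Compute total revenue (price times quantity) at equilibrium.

Total revenue = 1393124.6

At equilibrium Qd = Qs, so 2512.8 - r = 1026.36 + 0.8r; collecting terms, 1486.44 = 1.8r and r* = 825.8.
Plugging r* into demand: Q* = 2512.8 - 825.8 = 1687.
Total revenue = r* × Q* = 825.8 × 1687 = 1393124.6.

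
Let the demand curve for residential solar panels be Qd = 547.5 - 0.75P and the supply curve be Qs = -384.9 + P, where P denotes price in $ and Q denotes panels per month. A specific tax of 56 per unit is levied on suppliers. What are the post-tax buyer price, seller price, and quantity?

The tax drives a wedge P_b - P_s = 56. Substituting P_s = P_b - 56 into supply: Qs = -440.9 + P_b.
Market clearing requires 547.5 - 0.75P_b = -440.9 + P_b; hence 988.4 = 1.75P_b and P_b = 564.8.
Then P_s = 564.8 - 56 = 508.8 and Q = 547.5 - 0.75(564.8) = 123.9.

P_b = 564.8, P_s = 508.8, Q = 123.9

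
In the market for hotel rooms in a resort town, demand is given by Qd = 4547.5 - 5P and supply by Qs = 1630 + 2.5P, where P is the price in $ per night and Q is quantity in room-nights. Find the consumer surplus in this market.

The market clears where 4547.5 - 5P = 1630 + 2.5P. Rearranging, 7.5P = 2917.5, hence P* = 389.
From the demand curve, Q* = 4547.5 - 5(389) = 2602.5.
Demand choke price (Qd = 0): P = 4547.5/5 = 909.5. Consumer surplus = ½ × (909.5 - 389) × 2602.5 = 677300.625.

Consumer surplus = 677300.625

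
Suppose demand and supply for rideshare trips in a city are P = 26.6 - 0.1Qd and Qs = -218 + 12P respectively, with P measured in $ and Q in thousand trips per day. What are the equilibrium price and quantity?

Rewriting in direct form: Qd = 266 - 10P.
Set Qd = Qs: 266 - 10P = -218 + 12P, so 484 = 22P and P* = 22.
Then Q* = 266 - 10(22) = 46.

P* = 22, Q* = 46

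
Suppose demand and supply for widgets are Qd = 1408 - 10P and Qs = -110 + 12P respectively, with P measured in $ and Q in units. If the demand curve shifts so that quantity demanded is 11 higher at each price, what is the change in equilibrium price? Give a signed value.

Set Qd = Qs: 1408 - 10P = -110 + 12P, so 1518 = 22P and P* = 69.
Substitute back: Q* = 1408 - 10(69) = 718.
After the shift, demand is Qd = 1419 - 10P.
Re-solving, 22P = 1529 gives P = 69.5 and Q = 724.
ΔP = 69.5 - 69 = 0.5.

ΔP = 0.5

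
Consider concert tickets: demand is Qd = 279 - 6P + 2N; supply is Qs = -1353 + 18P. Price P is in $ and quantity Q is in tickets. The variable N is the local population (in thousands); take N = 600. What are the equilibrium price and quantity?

With N = 600, demand is Qd = 1479 - 6P.
The market clears where 1479 - 6P = -1353 + 18P. Rearranging, 24P = 2832, hence P* = 118.
Then Q* = 1479 - 6(118) = 771.

P* = 118, Q* = 771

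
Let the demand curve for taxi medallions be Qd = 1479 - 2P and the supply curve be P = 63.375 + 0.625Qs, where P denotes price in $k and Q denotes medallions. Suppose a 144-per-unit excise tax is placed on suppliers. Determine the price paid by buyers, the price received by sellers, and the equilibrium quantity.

P_b = 503, P_s = 359, Q = 473

Inverting to quantity form: Qs = -101.4 + 1.6P.
The tax drives a wedge P_b - P_s = 144. Substituting P_s = P_b - 144 into supply: Qs = -331.8 + 1.6P_b.
Market clearing requires 1479 - 2P_b = -331.8 + 1.6P_b; hence 1810.8 = 3.6P_b and P_b = 503.
Then P_s = 503 - 144 = 359 and Q = 1479 - 2(503) = 473.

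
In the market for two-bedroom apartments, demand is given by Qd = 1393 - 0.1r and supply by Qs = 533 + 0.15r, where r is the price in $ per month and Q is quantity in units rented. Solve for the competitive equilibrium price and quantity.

Set Qd = Qs: 1393 - 0.1r = 533 + 0.15r, so 860 = 0.25r and r* = 3440.
Then Q* = 1393 - 0.1(3440) = 1049.

r* = 3440, Q* = 1049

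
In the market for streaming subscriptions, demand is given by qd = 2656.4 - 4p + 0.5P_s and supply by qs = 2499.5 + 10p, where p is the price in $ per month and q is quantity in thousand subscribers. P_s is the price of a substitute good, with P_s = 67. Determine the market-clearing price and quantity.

p* = 13.6, q* = 2635.5

With P_s = 67, demand is qd = 2689.9 - 4p.
Equating demand and supply, 2689.9 - 4p = 2499.5 + 10p gives 14p = 190.4, so p* = 13.6.
From the demand curve, q* = 2689.9 - 4(13.6) = 2635.5.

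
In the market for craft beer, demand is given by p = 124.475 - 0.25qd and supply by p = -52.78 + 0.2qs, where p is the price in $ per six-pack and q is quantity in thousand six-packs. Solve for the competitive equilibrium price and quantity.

p* = 26, q* = 393.9

Rewriting in direct form: qd = 497.9 - 4p and qs = 263.9 + 5p.
Equating demand and supply, 497.9 - 4p = 263.9 + 5p gives 9p = 234, so p* = 26.
Then q* = 497.9 - 4(26) = 393.9.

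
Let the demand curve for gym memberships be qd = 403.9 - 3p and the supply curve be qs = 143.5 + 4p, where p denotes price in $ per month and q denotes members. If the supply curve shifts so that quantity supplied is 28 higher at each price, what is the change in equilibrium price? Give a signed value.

Δp = -4

At equilibrium qd = qs, so 403.9 - 3p = 143.5 + 4p; collecting terms, 260.4 = 7p and p* = 37.2.
From the demand curve, q* = 403.9 - 3(37.2) = 292.3.
After the shift, supply is qs = 171.5 + 4p.
The new intersection has 232.4 = 7p, i.e. p = 33.2, q = 304.3.
Δp = 33.2 - 37.2 = -4.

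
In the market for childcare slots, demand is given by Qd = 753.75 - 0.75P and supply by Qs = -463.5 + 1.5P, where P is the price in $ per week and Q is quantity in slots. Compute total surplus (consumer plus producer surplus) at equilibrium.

Total surplus = 121104

Set Qd = Qs: 753.75 - 0.75P = -463.5 + 1.5P, so 1217.25 = 2.25P and P* = 541.
Substitute back: Q* = 753.75 - 0.75(541) = 348.
Demand choke price = 1005; supply choke price = 309. CS = ½(1005 - 541)(348) = 80736; PS = ½(541 - 309)(348) = 40368. Total surplus = 121104.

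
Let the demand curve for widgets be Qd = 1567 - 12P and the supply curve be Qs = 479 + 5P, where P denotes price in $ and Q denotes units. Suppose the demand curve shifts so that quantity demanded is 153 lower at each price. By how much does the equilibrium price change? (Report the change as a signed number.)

ΔP = -9

Set Qd = Qs: 1567 - 12P = 479 + 5P, so 1088 = 17P and P* = 64.
Plugging P* into demand: Q* = 1567 - 12(64) = 799.
After the shift, demand is Qd = 1414 - 12P.
Re-solving, 17P = 935 gives P = 55 and Q = 754.
ΔP = 55 - 64 = -9.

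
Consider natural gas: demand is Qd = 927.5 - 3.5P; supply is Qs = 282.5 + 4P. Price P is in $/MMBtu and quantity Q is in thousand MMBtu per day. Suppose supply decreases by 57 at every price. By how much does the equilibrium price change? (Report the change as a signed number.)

Set Qd = Qs: 927.5 - 3.5P = 282.5 + 4P, so 645 = 7.5P and P* = 86.
Then Q* = 927.5 - 3.5(86) = 626.5.
After the shift, supply is Qs = 225.5 + 4P.
New equilibrium: 702 = 7.5P, so P = 93.6 and Q = 599.9.
ΔP = 93.6 - 86 = 7.6.

ΔP = 7.6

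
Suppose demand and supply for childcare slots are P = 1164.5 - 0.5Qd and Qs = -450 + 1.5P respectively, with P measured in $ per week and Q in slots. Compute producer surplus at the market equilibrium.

Producer surplus = 183027

Inverting to quantity form: Qd = 2329 - 2P.
The market clears where 2329 - 2P = -450 + 1.5P. Rearranging, 3.5P = 2779, hence P* = 794.
Substitute back: Q* = 2329 - 2(794) = 741.
Supply choke price (Qs = 0): P = 300. Producer surplus = ½ × (794 - 300) × 741 = 183027.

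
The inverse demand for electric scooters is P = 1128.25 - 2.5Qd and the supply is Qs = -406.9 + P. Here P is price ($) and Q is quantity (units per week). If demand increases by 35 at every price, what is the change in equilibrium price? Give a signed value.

In direct form, Qd = 451.3 - 0.4P.
The market clears where 451.3 - 0.4P = -406.9 + P. Rearranging, 1.4P = 858.2, hence P* = 613.
Then Q* = 451.3 - 0.4(613) = 206.1.
After the shift, demand is Qd = 486.3 - 0.4P.
Re-solving, 1.4P = 893.2 gives P = 638 and Q = 231.1.
ΔP = 638 - 613 = 25.

ΔP = 25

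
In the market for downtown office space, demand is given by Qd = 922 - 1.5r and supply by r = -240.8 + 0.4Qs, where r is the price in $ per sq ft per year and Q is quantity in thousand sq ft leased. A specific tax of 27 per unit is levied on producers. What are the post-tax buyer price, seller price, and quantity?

In direct form, Qs = 602 + 2.5r.
With a tax of 27 on producers, they supply based on the net price r_s = r_b - 27, so Qs = 534.5 + 2.5r_b.
Set Qd = Qs: 922 - 1.5r_b = 534.5 + 2.5r_b, so 387.5 = 4r_b and r_b = 96.875.
So r_s = 69.875 and the quantity traded is Q = 922 - 1.5(96.875) = 776.6875.

r_b = 96.875, r_s = 69.875, Q = 776.6875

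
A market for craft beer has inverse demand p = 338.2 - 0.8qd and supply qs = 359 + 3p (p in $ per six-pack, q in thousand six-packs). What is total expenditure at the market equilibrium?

Total expenditure = 6060

Rewriting in direct form: qd = 422.75 - 1.25p.
Set qd = qs: 422.75 - 1.25p = 359 + 3p, so 63.75 = 4.25p and p* = 15.
Then q* = 422.75 - 1.25(15) = 404.
Total expenditure = p* × q* = 15 × 404 = 6060.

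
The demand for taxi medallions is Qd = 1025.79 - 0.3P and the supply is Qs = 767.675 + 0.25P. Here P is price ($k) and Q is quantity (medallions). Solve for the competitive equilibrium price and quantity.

The market clears where 1025.79 - 0.3P = 767.675 + 0.25P. Rearranging, 0.55P = 258.115, hence P* = 469.3.
From the demand curve, Q* = 1025.79 - 0.3(469.3) = 885.

P* = 469.3, Q* = 885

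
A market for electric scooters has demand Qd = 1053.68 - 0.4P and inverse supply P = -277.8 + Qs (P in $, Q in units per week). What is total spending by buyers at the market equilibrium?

Total spending by buyers = 461094.4

Rewriting in direct form: Qs = 277.8 + P.
The market clears where 1053.68 - 0.4P = 277.8 + P. Rearranging, 1.4P = 775.88, hence P* = 554.2.
Then Q* = 1053.68 - 0.4(554.2) = 832.
Total spending by buyers = P* × Q* = 554.2 × 832 = 461094.4.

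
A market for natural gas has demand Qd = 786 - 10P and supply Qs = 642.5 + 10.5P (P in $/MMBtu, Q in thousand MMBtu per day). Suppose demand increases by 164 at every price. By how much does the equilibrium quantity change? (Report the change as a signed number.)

At equilibrium Qd = Qs, so 786 - 10P = 642.5 + 10.5P; collecting terms, 143.5 = 20.5P and P* = 7.
From the demand curve, Q* = 786 - 10(7) = 716.
After the shift, demand is Qd = 950 - 10P.
The new intersection has 307.5 = 20.5P, i.e. P = 15, Q = 800.
ΔQ = 800 - 716 = 84.

ΔQ = 84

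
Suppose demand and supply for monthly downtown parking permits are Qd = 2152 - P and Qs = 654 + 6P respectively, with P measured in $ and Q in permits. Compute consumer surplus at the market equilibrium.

The market clears where 2152 - P = 654 + 6P. Rearranging, 7P = 1498, hence P* = 214.
From the demand curve, Q* = 2152 - 214 = 1938.
Demand choke price (Qd = 0): P = 2152. Consumer surplus = ½ × (2152 - 214) × 1938 = 1877922.

Consumer surplus = 1877922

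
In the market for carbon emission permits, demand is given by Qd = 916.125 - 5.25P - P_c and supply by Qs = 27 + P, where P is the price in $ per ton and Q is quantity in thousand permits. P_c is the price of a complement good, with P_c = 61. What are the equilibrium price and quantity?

P* = 132.5, Q* = 159.5

With P_c = 61, demand is Qd = 855.125 - 5.25P.
At equilibrium Qd = Qs, so 855.125 - 5.25P = 27 + P; collecting terms, 828.125 = 6.25P and P* = 132.5.
Plugging P* into demand: Q* = 855.125 - 5.25(132.5) = 159.5.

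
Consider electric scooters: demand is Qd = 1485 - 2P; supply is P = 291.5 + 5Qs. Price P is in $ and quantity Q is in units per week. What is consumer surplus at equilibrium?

Inverting to quantity form: Qs = -58.3 + 0.2P.
Equating demand and supply, 1485 - 2P = -58.3 + 0.2P gives 2.2P = 1543.3, so P* = 701.5.
Plugging P* into demand: Q* = 1485 - 2(701.5) = 82.
Demand choke price (Qd = 0): P = 1485/2 = 742.5. Consumer surplus = ½ × (742.5 - 701.5) × 82 = 1681.

Consumer surplus = 1681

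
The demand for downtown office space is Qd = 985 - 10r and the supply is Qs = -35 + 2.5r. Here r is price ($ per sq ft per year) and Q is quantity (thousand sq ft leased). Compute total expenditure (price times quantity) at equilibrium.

Set Qd = Qs: 985 - 10r = -35 + 2.5r, so 1020 = 12.5r and r* = 81.6.
Plugging r* into demand: Q* = 985 - 10(81.6) = 169.
Total expenditure = r* × Q* = 81.6 × 169 = 13790.4.

Total expenditure = 13790.4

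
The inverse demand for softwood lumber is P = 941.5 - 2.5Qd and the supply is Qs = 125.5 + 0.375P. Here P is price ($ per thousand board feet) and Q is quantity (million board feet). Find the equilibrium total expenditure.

Total expenditure = 80028

In direct form, Qd = 376.6 - 0.4P.
At equilibrium Qd = Qs, so 376.6 - 0.4P = 125.5 + 0.375P; collecting terms, 251.1 = 0.775P and P* = 324.
From the demand curve, Q* = 376.6 - 0.4(324) = 247.
Total expenditure = P* × Q* = 324 × 247 = 80028.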